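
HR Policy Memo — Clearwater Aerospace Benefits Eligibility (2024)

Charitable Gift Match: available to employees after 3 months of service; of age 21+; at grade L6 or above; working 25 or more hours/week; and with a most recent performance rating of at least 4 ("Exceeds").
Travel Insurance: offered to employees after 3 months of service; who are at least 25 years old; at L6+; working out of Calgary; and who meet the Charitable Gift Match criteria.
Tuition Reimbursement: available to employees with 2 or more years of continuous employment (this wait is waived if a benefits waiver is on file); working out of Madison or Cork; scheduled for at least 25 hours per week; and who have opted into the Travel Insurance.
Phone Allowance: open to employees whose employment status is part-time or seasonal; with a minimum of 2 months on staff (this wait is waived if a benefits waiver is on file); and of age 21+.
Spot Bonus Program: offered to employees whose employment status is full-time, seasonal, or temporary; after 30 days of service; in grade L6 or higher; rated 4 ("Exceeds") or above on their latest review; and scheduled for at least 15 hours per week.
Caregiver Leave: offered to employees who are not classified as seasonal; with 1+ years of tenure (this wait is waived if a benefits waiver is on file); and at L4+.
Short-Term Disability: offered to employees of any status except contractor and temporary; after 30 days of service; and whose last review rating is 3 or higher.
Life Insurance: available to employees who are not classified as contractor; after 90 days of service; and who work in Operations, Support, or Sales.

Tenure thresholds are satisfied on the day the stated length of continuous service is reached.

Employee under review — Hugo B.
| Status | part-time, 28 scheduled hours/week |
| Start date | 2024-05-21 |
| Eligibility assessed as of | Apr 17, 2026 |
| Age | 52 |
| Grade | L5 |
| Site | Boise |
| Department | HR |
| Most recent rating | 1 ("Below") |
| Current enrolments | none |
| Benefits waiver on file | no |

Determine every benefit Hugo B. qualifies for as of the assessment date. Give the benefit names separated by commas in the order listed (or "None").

Service from 2024-05-21 to Apr 17, 2026: 696 days.
Charitable Gift Match — service 696 days ≥ 3 months (≈90 days) ✓; age 52 ≥ 21 ✓; grade L5 < L6 ✗ → not eligible.
Travel Insurance — service 696 days ≥ 3 months (≈90 days) ✓; age 52 ≥ 25 ✓; grade L5 < L6 ✗ → not eligible.
Tuition Reimbursement — no waiver, service 696 days < 2 years (≈730 days) ✗ → not eligible.
Phone Allowance — status part-time ✓; no waiver, service 696 days ≥ 2 months (≈60 days) ✓; age 52 ≥ 21 ✓ → eligible.
Spot Bonus Program — status part-time ✗ (requires full-time, seasonal, or temporary) → not eligible.
Caregiver Leave — status part-time ✓ (not excluded); no waiver, service 696 days ≥ 1 year (≈365 days) ✓; grade L5 ≥ L4 ✓ → eligible.
Short-Term Disability — status part-time ✓ (not excluded); service 696 days ≥ 30 days ✓; rating 1 < 3 ✗ → not eligible.
Life Insurance — status part-time ✓ (not excluded); service 696 days ≥ 90 days ✓; dept HR ✗ → not eligible.

Phone Allowance, Caregiver Leave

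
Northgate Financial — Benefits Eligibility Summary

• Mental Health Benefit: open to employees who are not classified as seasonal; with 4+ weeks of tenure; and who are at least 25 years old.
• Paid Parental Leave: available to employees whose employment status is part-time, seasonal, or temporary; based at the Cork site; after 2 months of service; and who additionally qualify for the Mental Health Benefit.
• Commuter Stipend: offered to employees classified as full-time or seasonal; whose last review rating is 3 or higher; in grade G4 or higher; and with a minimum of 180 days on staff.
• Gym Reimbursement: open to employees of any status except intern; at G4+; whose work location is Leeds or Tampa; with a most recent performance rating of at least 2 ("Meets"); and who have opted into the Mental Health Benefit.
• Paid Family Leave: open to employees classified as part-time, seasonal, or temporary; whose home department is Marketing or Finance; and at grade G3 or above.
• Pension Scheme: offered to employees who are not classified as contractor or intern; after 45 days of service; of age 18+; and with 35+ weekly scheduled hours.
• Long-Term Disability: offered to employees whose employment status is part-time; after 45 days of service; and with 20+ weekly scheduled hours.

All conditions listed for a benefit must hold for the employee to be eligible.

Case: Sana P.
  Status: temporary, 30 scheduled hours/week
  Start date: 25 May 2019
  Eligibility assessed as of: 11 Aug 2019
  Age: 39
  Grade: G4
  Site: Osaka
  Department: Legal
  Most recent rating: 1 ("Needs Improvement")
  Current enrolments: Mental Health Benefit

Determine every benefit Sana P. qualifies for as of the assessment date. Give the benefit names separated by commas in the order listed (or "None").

Service from 25 May 2019 to 11 Aug 2019: 78 days.
Mental Health Benefit — status temporary ✓ (not excluded); service 78 days ≥ 4 weeks (≈28 days) ✓; age 39 ≥ 25 ✓ → eligible.
Paid Parental Leave — status temporary ✓; site Osaka ✗ (not Cork) → not eligible.
Commuter Stipend — status temporary ✗ (requires full-time or seasonal) → not eligible.
Gym Reimbursement — status temporary ✓ (not excluded); grade G4 ≥ G4 ✓; site Osaka ✗ (not Leeds or Tampa) → not eligible.
Paid Family Leave — status temporary ✓; dept Legal ✗ → not eligible.
Pension Scheme — status temporary ✓ (not excluded); service 78 days ≥ 45 days ✓; age 39 ≥ 18 ✓; 30 hrs/wk < 35 ✗ → not eligible.
Long-Term Disability — status temporary ✗ (requires part-time) → not eligible.

Mental Health Benefit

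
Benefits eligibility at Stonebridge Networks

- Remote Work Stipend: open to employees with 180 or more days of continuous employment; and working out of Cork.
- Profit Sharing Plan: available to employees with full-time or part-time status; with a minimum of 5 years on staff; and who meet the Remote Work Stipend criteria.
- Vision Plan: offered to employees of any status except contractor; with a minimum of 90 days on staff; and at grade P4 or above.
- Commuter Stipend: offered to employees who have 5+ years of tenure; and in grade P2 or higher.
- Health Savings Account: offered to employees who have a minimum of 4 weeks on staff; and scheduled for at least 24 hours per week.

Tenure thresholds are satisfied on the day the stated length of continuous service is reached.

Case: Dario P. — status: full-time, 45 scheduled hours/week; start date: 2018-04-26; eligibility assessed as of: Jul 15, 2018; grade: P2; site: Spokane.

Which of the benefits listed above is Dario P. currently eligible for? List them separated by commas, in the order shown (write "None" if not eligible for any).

Health Savings Account

Service from 2018-04-26 to Jul 15, 2018: 80 days.
Remote Work Stipend — service 80 days < 180 days ✗ → not eligible.
Profit Sharing Plan — status full-time ✓; service 80 days < 5 years (≈1825 days) ✗ → not eligible.
Vision Plan — status full-time ✓ (not excluded); service 80 days < 90 days ✗ → not eligible.
Commuter Stipend — service 80 days < 5 years (≈1825 days) ✗ → not eligible.
Health Savings Account — service 80 days ≥ 4 weeks (≈28 days) ✓; 45 hrs/wk ≥ 24 ✓ → eligible.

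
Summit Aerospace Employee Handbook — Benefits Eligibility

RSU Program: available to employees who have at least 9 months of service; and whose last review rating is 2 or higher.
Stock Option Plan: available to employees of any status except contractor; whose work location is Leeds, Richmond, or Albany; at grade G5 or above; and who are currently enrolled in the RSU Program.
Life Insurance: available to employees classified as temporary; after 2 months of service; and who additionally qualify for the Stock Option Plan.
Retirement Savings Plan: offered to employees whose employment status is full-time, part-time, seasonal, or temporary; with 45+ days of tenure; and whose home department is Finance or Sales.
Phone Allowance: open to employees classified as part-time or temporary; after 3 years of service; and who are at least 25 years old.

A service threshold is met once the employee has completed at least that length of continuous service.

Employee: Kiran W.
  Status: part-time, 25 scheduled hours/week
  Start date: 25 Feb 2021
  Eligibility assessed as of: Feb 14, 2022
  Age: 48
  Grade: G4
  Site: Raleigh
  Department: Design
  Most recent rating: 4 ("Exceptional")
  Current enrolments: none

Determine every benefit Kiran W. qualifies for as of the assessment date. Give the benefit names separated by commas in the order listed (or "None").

Service from 25 Feb 2021 to Feb 14, 2022: 354 days.
RSU Program — service 354 days ≥ 9 months (≈270 days) ✓; rating 4 ≥ 2 ✓ → eligible.
Stock Option Plan — status part-time ✓ (not excluded); site Raleigh ✗ (not Leeds, Richmond, or Albany) → not eligible.
Life Insurance — status part-time ✗ (requires temporary) → not eligible.
Retirement Savings Plan — status part-time ✓; service 354 days ≥ 45 days ✓; dept Design ✗ → not eligible.
Phone Allowance — status part-time ✓; service 354 days < 3 years (≈1095 days) ✗ → not eligible.

RSU Program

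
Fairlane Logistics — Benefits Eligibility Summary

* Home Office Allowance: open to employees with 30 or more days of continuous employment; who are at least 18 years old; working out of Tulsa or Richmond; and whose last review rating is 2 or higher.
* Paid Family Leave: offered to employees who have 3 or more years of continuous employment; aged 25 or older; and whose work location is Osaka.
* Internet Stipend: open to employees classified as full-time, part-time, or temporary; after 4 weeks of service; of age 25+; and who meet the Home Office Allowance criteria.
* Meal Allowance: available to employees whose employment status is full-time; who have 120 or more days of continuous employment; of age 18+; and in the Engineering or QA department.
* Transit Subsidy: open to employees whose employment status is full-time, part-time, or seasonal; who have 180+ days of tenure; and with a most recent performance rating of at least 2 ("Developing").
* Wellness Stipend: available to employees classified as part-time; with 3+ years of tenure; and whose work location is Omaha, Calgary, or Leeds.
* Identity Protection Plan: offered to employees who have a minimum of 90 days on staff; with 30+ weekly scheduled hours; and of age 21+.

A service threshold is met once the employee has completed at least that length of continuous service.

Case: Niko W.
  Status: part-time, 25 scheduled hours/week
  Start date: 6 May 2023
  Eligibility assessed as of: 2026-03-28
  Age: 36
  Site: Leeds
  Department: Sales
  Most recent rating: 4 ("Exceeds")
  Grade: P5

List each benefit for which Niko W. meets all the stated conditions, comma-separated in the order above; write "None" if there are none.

Transit Subsidy

Service from 6 May 2023 to 2026-03-28: 1057 days.
Home Office Allowance — service 1057 days ≥ 30 days ✓; age 36 ≥ 18 ✓; site Leeds ✗ (not Tulsa or Richmond) → not eligible.
Paid Family Leave — service 1057 days < 3 years (≈1095 days) ✗ → not eligible.
Internet Stipend — status part-time ✓; service 1057 days ≥ 4 weeks (≈28 days) ✓; age 36 ≥ 25 ✓; not eligible for Home Office Allowance ✗ → not eligible.
Meal Allowance — status part-time ✗ (requires full-time) → not eligible.
Transit Subsidy — status part-time ✓; service 1057 days ≥ 180 days ✓; rating 4 ≥ 2 ✓ → eligible.
Wellness Stipend — status part-time ✓; service 1057 days < 3 years (≈1095 days) ✗ → not eligible.
Identity Protection Plan — service 1057 days ≥ 90 days ✓; 25 hrs/wk < 30 ✗ → not eligible.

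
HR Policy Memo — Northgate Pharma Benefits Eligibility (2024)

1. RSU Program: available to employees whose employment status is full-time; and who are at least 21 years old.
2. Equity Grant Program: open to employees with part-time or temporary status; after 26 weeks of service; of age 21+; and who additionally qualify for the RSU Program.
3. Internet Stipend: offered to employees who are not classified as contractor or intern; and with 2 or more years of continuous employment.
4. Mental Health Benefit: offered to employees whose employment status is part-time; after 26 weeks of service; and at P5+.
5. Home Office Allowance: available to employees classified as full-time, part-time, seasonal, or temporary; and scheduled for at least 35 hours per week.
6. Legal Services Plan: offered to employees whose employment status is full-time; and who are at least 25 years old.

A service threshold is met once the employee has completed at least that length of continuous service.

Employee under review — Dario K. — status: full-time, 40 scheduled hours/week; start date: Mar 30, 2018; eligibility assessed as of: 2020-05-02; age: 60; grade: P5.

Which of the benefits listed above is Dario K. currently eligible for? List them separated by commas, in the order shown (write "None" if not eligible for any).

Service from Mar 30, 2018 to 2020-05-02: 764 days.
RSU Program — status full-time ✓; age 60 ≥ 21 ✓ → eligible.
Equity Grant Program — status full-time ✗ (requires part-time or temporary) → not eligible.
Internet Stipend — status full-time ✓ (not excluded); service 764 days ≥ 2 years (≈730 days) ✓ → eligible.
Mental Health Benefit — status full-time ✗ (requires part-time) → not eligible.
Home Office Allowance — status full-time ✓; 40 hrs/wk ≥ 35 ✓ → eligible.
Legal Services Plan — status full-time ✓; age 60 ≥ 25 ✓ → eligible.

RSU Program, Internet Stipend, Home Office Allowance, Legal Services Plan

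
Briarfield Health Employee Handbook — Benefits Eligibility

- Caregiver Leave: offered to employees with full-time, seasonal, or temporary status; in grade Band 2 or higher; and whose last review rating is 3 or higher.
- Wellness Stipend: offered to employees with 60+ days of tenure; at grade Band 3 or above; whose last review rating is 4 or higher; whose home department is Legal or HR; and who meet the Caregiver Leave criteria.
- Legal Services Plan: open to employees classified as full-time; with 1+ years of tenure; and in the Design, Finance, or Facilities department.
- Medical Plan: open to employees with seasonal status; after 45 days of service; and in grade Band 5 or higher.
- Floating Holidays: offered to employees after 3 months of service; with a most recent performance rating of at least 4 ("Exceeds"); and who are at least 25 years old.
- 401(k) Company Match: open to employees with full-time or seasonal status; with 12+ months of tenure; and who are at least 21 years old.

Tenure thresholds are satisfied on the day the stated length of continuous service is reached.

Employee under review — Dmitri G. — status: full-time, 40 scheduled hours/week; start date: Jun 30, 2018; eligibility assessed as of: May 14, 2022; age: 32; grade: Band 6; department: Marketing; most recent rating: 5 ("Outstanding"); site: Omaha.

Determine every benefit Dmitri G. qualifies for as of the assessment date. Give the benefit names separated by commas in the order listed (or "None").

Caregiver Leave, Floating Holidays, 401(k) Company Match

Service from Jun 30, 2018 to May 14, 2022: 1414 days.
Caregiver Leave — status full-time ✓; grade Band 6 ≥ Band 2 ✓; rating 5 ≥ 3 ✓ → eligible.
Wellness Stipend — service 1414 days ≥ 60 days ✓; grade Band 6 ≥ Band 3 ✓; rating 5 ≥ 4 ✓; dept Marketing ✗ → not eligible.
Legal Services Plan — status full-time ✓; service 1414 days ≥ 1 year (≈365 days) ✓; dept Marketing ✗ → not eligible.
Medical Plan — status full-time ✗ (requires seasonal) → not eligible.
Floating Holidays — service 1414 days ≥ 3 months (≈90 days) ✓; rating 5 ≥ 4 ✓; age 32 ≥ 25 ✓ → eligible.
401(k) Company Match — status full-time ✓; service 1414 days ≥ 12 months (≈360 days) ✓; age 32 ≥ 21 ✓ → eligible.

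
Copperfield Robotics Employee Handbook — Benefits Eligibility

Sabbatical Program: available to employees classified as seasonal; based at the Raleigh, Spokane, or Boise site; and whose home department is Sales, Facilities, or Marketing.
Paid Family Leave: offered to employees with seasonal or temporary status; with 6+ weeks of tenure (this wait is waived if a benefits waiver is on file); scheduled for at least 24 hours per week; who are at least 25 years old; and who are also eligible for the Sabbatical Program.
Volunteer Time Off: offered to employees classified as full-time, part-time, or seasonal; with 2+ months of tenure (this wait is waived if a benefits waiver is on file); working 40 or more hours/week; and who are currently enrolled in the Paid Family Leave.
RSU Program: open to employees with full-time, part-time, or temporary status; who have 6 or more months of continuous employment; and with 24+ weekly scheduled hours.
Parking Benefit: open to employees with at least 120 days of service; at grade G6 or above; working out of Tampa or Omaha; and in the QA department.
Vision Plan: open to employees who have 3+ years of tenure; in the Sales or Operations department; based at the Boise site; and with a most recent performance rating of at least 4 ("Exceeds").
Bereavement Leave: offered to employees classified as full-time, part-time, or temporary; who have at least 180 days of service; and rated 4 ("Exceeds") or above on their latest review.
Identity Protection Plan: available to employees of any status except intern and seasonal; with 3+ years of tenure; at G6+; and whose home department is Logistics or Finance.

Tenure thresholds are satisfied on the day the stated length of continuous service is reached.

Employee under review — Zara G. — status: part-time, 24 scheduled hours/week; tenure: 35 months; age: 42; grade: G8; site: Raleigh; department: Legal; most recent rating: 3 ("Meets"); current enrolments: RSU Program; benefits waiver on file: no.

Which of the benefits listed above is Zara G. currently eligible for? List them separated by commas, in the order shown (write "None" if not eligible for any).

Sabbatical Program — status part-time ✗ (requires seasonal) → not eligible.
Paid Family Leave — status part-time ✗ (requires seasonal or temporary) → not eligible.
Volunteer Time Off — status part-time ✓; no waiver, service 35 months ≥ 2 months ✓; 24 hrs/wk < 40 ✗ → not eligible.
RSU Program — status part-time ✓; service 35 months ≥ 6 months ✓; 24 hrs/wk ≥ 24 ✓ → eligible.
Parking Benefit — service 35 months ≥ 120 days ✓; grade G8 ≥ G6 ✓; site Raleigh ✗ (not Tampa or Omaha) → not eligible.
Vision Plan — service 35 months < 3 years (≈1095 days) ✗ → not eligible.
Bereavement Leave — status part-time ✓; service 35 months ≥ 180 days ✓; rating 3 < 4 ✗ → not eligible.
Identity Protection Plan — status part-time ✓ (not excluded); service 35 months < 3 years (≈1095 days) ✗ → not eligible.

RSU Program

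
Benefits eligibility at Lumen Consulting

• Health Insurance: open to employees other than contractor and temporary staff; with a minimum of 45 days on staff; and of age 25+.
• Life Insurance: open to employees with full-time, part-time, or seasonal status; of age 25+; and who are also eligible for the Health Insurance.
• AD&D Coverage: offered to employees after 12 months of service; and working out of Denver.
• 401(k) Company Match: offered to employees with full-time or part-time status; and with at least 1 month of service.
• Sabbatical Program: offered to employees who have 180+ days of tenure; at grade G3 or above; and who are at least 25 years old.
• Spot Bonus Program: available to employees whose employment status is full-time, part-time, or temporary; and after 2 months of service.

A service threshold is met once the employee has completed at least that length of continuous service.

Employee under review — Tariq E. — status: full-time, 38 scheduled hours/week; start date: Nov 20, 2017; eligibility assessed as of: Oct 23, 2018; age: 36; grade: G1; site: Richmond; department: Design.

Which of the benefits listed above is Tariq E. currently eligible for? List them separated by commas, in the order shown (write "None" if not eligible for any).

Health Insurance, Life Insurance, 401(k) Company Match, Spot Bonus Program

Service from Nov 20, 2017 to Oct 23, 2018: 337 days.
Health Insurance — status full-time ✓ (not excluded); service 337 days ≥ 45 days ✓; age 36 ≥ 25 ✓ → eligible.
Life Insurance — status full-time ✓; age 36 ≥ 25 ✓; eligible for Health Insurance ✓ → eligible.
AD&D Coverage — service 337 days < 12 months (≈360 days) ✗ → not eligible.
401(k) Company Match — status full-time ✓; service 337 days ≥ 1 month (≈30 days) ✓ → eligible.
Sabbatical Program — service 337 days ≥ 180 days ✓; grade G1 < G3 ✗ → not eligible.
Spot Bonus Program — status full-time ✓; service 337 days ≥ 2 months (≈60 days) ✓ → eligible.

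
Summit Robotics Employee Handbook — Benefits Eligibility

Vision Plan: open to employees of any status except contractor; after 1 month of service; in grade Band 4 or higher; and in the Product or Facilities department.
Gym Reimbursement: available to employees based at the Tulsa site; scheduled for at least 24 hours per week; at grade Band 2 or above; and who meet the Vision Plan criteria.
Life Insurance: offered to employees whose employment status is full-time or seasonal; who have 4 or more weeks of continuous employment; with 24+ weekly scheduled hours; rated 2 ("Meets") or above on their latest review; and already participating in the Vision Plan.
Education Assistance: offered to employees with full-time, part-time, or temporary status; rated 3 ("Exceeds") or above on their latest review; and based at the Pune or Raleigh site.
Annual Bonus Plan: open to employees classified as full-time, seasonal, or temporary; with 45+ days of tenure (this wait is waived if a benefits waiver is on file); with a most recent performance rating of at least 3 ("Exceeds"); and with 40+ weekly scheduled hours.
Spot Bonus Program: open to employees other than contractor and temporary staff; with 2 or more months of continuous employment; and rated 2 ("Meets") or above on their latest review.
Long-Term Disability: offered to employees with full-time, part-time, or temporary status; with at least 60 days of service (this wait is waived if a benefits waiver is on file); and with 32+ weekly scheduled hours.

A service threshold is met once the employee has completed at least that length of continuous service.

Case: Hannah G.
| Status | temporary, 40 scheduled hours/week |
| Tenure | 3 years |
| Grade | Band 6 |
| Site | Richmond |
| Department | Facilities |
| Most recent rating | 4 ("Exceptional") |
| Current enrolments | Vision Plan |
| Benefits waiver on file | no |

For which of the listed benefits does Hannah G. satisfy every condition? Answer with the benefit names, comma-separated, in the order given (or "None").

Vision Plan, Annual Bonus Plan, Long-Term Disability

Vision Plan — status temporary ✓ (not excluded); service 3 years ≥ 1 month (≈30 days) ✓; grade Band 6 ≥ Band 4 ✓; dept Facilities ✓ → eligible.
Gym Reimbursement — site Richmond ✗ (not Tulsa) → not eligible.
Life Insurance — status temporary ✗ (requires full-time or seasonal) → not eligible.
Education Assistance — status temporary ✓; rating 4 ≥ 3 ✓; site Richmond ✗ (not Pune or Raleigh) → not eligible.
Annual Bonus Plan — status temporary ✓; no waiver, service 3 years ≥ 45 days ✓; rating 4 ≥ 3 ✓; 40 hrs/wk ≥ 40 ✓ → eligible.
Spot Bonus Program — status temporary ✗ (excluded) → not eligible.
Long-Term Disability — status temporary ✓; no waiver, service 3 years ≥ 60 days ✓; 40 hrs/wk ≥ 32 ✓ → eligible.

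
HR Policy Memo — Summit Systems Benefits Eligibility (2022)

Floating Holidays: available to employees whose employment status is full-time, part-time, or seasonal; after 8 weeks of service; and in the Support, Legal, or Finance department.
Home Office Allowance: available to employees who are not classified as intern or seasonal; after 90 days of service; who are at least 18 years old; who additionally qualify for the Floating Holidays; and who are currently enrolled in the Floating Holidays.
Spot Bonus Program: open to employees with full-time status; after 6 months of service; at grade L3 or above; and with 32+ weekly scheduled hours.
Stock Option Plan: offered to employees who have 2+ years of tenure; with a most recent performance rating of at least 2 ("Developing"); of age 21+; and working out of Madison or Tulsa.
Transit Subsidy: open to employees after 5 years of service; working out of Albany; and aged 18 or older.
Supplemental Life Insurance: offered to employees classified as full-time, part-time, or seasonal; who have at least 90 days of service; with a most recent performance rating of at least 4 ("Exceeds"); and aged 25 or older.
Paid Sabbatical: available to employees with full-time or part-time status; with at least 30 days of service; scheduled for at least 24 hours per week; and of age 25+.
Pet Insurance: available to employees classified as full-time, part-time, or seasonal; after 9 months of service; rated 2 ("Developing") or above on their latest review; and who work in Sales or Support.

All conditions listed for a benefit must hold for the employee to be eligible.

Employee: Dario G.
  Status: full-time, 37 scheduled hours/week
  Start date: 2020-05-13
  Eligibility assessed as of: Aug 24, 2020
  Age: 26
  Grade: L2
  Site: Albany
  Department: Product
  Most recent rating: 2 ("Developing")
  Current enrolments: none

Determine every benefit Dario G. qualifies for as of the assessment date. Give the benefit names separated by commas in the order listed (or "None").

Service from 2020-05-13 to Aug 24, 2020: 103 days.
Floating Holidays — status full-time ✓; service 103 days ≥ 8 weeks (≈56 days) ✓; dept Product ✗ → not eligible.
Home Office Allowance — status full-time ✓ (not excluded); service 103 days ≥ 90 days ✓; age 26 ≥ 18 ✓; not eligible for Floating Holidays ✗ → not eligible.
Spot Bonus Program — status full-time ✓; service 103 days < 6 months (≈180 days) ✗ → not eligible.
Stock Option Plan — service 103 days < 2 years (≈730 days) ✗ → not eligible.
Transit Subsidy — service 103 days < 5 years (≈1825 days) ✗ → not eligible.
Supplemental Life Insurance — status full-time ✓; service 103 days ≥ 90 days ✓; rating 2 < 4 ✗ → not eligible.
Paid Sabbatical — status full-time ✓; service 103 days ≥ 30 days ✓; 37 hrs/wk ≥ 24 ✓; age 26 ≥ 25 ✓ → eligible.
Pet Insurance — status full-time ✓; service 103 days < 9 months (≈270 days) ✗ → not eligible.

Paid Sabbatical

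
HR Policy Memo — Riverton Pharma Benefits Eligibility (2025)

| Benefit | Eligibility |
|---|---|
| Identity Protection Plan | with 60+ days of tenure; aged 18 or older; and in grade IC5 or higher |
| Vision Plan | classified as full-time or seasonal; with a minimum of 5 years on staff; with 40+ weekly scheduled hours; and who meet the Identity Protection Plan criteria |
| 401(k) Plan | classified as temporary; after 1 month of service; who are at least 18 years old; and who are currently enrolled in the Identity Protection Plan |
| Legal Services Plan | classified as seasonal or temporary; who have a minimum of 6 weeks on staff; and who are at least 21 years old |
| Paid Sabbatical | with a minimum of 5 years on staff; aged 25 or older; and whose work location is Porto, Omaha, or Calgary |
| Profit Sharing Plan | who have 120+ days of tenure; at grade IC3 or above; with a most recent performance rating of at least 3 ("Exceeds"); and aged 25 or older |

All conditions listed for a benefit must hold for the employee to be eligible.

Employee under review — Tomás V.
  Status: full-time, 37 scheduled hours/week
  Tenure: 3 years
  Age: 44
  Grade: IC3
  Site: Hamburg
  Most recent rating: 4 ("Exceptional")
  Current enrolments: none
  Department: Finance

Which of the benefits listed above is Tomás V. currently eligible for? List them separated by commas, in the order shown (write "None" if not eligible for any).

Identity Protection Plan — service 3 years ≥ 60 days ✓; age 44 ≥ 18 ✓; grade IC3 < IC5 ✗ → not eligible.
Vision Plan — status full-time ✓; service 3 years < 5 years ✗ → not eligible.
401(k) Plan — status full-time ✗ (requires temporary) → not eligible.
Legal Services Plan — status full-time ✗ (requires seasonal or temporary) → not eligible.
Paid Sabbatical — service 3 years < 5 years ✗ → not eligible.
Profit Sharing Plan — service 3 years ≥ 120 days ✓; grade IC3 ≥ IC3 ✓; rating 4 ≥ 3 ✓; age 44 ≥ 25 ✓ → eligible.

Profit Sharing Plan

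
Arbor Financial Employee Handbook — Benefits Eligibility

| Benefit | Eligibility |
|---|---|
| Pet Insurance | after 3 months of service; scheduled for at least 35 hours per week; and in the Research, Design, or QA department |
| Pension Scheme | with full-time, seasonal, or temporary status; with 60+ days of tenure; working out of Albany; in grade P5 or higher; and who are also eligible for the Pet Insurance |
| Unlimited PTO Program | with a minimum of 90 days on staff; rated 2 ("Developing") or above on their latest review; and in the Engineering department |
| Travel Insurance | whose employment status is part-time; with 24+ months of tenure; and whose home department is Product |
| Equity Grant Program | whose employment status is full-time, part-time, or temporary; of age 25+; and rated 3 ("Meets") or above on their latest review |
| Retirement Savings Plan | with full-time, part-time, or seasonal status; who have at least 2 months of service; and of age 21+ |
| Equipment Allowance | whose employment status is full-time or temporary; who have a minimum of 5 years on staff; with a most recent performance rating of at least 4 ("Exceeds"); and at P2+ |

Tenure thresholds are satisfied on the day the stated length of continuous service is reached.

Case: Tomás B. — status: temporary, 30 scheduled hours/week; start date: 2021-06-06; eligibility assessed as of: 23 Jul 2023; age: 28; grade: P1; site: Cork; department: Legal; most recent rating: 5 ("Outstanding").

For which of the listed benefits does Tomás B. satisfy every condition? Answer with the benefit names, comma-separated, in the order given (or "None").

Equity Grant Program

Service from 2021-06-06 to 23 Jul 2023: 777 days.
Pet Insurance — service 777 days ≥ 3 months (≈90 days) ✓; 30 hrs/wk < 35 ✗ → not eligible.
Pension Scheme — status temporary ✓; service 777 days ≥ 60 days ✓; site Cork ✗ (not Albany) → not eligible.
Unlimited PTO Program — service 777 days ≥ 90 days ✓; rating 5 ≥ 2 ✓; dept Legal ✗ → not eligible.
Travel Insurance — status temporary ✗ (requires part-time) → not eligible.
Equity Grant Program — status temporary ✓; age 28 ≥ 25 ✓; rating 5 ≥ 3 ✓ → eligible.
Retirement Savings Plan — status temporary ✗ (requires full-time, part-time, or seasonal) → not eligible.
Equipment Allowance — status temporary ✓; service 777 days < 5 years (≈1825 days) ✗ → not eligible.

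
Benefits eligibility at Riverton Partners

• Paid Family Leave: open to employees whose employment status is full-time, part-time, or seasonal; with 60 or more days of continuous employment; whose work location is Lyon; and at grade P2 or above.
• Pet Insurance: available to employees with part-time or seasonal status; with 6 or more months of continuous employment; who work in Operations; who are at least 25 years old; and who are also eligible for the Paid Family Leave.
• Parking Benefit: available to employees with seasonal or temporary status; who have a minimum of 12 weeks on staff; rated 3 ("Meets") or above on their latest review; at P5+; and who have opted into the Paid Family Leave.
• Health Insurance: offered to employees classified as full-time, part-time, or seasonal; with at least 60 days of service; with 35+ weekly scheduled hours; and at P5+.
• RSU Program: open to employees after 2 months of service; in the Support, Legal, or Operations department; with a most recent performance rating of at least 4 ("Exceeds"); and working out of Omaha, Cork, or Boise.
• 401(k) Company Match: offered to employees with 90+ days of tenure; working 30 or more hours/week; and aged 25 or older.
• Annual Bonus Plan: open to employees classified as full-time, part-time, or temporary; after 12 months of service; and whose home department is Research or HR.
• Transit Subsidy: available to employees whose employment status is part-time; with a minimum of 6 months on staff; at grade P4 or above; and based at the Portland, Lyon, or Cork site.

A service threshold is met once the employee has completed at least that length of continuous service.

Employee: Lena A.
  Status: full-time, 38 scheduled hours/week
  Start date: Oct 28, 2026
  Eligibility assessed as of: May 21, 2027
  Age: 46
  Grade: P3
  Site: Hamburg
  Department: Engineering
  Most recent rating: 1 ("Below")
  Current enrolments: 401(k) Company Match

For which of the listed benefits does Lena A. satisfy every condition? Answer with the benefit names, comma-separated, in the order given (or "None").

401(k) Company Match

Service from Oct 28, 2026 to May 21, 2027: 205 days.
Paid Family Leave — status full-time ✓; service 205 days ≥ 60 days ✓; site Hamburg ✗ (not Lyon) → not eligible.
Pet Insurance — status full-time ✗ (requires part-time or seasonal) → not eligible.
Parking Benefit — status full-time ✗ (requires seasonal or temporary) → not eligible.
Health Insurance — status full-time ✓; service 205 days ≥ 60 days ✓; 38 hrs/wk ≥ 35 ✓; grade P3 < P5 ✗ → not eligible.
RSU Program — service 205 days ≥ 2 months (≈60 days) ✓; dept Engineering ✗ → not eligible.
401(k) Company Match — service 205 days ≥ 90 days ✓; 38 hrs/wk ≥ 30 ✓; age 46 ≥ 25 ✓ → eligible.
Annual Bonus Plan — status full-time ✓; service 205 days < 12 months (≈360 days) ✗ → not eligible.
Transit Subsidy — status full-time ✗ (requires part-time) → not eligible.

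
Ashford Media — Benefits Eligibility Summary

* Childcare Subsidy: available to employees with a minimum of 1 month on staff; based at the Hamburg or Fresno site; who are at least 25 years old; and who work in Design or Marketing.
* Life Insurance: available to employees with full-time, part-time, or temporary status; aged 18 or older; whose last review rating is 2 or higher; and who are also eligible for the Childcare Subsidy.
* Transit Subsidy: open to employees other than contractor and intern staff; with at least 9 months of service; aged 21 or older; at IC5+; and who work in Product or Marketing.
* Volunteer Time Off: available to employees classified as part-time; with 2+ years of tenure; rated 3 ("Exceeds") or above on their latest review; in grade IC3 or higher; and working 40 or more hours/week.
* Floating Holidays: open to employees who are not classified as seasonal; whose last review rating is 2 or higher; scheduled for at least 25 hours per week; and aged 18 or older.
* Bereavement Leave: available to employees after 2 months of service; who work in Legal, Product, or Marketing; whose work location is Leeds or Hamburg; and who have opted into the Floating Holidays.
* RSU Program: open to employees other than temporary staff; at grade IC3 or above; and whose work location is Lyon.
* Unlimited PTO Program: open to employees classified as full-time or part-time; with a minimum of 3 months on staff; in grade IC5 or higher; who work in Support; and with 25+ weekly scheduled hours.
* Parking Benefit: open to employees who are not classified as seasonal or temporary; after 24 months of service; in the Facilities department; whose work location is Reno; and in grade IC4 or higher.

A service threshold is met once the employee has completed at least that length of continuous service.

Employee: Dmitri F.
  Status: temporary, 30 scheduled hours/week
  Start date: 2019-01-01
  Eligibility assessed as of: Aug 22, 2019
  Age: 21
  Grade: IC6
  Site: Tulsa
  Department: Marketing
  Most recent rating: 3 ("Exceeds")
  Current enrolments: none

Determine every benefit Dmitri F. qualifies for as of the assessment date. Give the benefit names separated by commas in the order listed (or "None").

Service from 2019-01-01 to Aug 22, 2019: 233 days.
Childcare Subsidy — service 233 days ≥ 1 month (≈30 days) ✓; site Tulsa ✗ (not Hamburg or Fresno) → not eligible.
Life Insurance — status temporary ✓; age 21 ≥ 18 ✓; rating 3 ≥ 2 ✓; not eligible for Childcare Subsidy ✗ → not eligible.
Transit Subsidy — status temporary ✓ (not excluded); service 233 days < 9 months (≈270 days) ✗ → not eligible.
Volunteer Time Off — status temporary ✗ (requires part-time) → not eligible.
Floating Holidays — status temporary ✓ (not excluded); rating 3 ≥ 2 ✓; 30 hrs/wk ≥ 25 ✓; age 21 ≥ 18 ✓ → eligible.
Bereavement Leave — service 233 days ≥ 2 months (≈60 days) ✓; dept Marketing ✓; site Tulsa ✗ (not Leeds or Hamburg) → not eligible.
RSU Program — status temporary ✗ (excluded) → not eligible.
Unlimited PTO Program — status temporary ✗ (requires full-time or part-time) → not eligible.
Parking Benefit — status temporary ✗ (excluded) → not eligible.

Floating Holidays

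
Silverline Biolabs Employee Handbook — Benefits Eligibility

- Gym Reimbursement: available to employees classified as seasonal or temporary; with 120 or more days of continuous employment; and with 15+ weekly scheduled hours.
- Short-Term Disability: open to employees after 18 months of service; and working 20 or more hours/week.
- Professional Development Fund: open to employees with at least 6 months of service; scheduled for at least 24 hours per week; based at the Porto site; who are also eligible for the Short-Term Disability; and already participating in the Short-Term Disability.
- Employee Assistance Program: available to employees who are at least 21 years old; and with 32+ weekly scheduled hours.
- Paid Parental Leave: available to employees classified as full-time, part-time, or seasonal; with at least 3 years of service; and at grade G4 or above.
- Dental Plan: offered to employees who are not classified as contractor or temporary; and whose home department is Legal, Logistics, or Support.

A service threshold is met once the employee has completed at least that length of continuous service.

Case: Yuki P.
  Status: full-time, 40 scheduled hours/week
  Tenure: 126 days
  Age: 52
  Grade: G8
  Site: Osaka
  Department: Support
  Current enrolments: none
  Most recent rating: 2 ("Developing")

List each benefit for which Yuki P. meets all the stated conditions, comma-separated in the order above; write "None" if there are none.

Gym Reimbursement — status full-time ✗ (requires seasonal or temporary) → not eligible.
Short-Term Disability — service 126 days < 18 months (≈540 days) ✗ → not eligible.
Professional Development Fund — service 126 days < 6 months (≈180 days) ✗ → not eligible.
Employee Assistance Program — age 52 ≥ 21 ✓; 40 hrs/wk ≥ 32 ✓ → eligible.
Paid Parental Leave — status full-time ✓; service 126 days < 3 years (≈1095 days) ✗ → not eligible.
Dental Plan — status full-time ✓ (not excluded); dept Support ✓ → eligible.

Employee Assistance Program, Dental Plan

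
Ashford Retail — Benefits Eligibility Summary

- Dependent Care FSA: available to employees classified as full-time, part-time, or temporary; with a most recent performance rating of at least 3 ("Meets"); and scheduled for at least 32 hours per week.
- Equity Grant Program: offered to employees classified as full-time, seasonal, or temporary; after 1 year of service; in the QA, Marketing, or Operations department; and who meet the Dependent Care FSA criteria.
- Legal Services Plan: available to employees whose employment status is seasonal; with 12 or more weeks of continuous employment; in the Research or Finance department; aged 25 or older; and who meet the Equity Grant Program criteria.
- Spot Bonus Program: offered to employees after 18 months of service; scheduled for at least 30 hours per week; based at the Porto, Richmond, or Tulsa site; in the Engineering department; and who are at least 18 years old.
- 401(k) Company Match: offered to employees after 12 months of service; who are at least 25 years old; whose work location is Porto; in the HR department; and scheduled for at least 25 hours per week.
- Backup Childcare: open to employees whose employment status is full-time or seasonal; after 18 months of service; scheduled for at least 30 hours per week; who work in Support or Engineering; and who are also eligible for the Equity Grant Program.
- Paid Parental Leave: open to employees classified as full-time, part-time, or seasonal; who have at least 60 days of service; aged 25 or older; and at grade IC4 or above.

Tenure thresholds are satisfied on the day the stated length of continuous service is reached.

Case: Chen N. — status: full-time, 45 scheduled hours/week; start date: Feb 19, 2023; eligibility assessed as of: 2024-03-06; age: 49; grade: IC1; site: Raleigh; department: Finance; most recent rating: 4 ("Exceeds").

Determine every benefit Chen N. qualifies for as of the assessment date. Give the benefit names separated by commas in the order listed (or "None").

Service from Feb 19, 2023 to 2024-03-06: 381 days.
Dependent Care FSA — status full-time ✓; rating 4 ≥ 3 ✓; 45 hrs/wk ≥ 32 ✓ → eligible.
Equity Grant Program — status full-time ✓; service 381 days ≥ 1 year (≈365 days) ✓; dept Finance ✗ → not eligible.
Legal Services Plan — status full-time ✗ (requires seasonal) → not eligible.
Spot Bonus Program — service 381 days < 18 months (≈540 days) ✗ → not eligible.
401(k) Company Match — service 381 days ≥ 12 months (≈360 days) ✓; age 49 ≥ 25 ✓; site Raleigh ✗ (not Porto) → not eligible.
Backup Childcare — status full-time ✓; service 381 days < 18 months (≈540 days) ✗ → not eligible.
Paid Parental Leave — status full-time ✓; service 381 days ≥ 60 days ✓; age 49 ≥ 25 ✓; grade IC1 < IC4 ✗ → not eligible.

Dependent Care FSA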